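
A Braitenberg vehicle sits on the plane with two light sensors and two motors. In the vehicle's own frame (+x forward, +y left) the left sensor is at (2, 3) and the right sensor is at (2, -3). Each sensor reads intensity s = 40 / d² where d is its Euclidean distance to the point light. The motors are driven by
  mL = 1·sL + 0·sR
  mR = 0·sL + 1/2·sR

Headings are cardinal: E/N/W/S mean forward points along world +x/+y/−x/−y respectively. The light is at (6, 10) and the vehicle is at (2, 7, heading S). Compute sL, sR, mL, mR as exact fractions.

20/13 20/37 20/13 10/37

left sensor world pos  = (5, 5); dL² = 26
right sensor world pos = (-1, 5); dR² = 74
sL = 40/26 = 20/13
sR = 40/74 = 20/37
mL = 1·sL + 0·sR = 20/13
mR = 0·sL + 1/2·sR = 10/37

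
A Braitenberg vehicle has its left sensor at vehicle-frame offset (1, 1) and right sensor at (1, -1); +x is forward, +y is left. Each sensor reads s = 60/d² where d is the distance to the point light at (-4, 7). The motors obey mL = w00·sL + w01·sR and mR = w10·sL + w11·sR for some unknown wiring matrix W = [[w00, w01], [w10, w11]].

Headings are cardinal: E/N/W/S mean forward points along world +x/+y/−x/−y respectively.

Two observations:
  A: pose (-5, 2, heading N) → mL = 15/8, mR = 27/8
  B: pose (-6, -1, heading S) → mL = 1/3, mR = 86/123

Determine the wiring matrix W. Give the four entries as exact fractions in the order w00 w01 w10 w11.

obs A: pose=(-5,2,N) → sL=3, sR=15/4, mL=15/8, mR=27/8
obs B: pose=(-6,-1,S) → sL=30/41, sR=2/3, mL=1/3, mR=86/123
sensor matrix S = [[3, 15/4], [30/41, 2/3]]; det S = -61/82
solve [mL_A; mL_B] = S·[w00; w01] and [mR_A; mR_B] = S·[w10; w11]:
  w00 = 0, w01 = 1/2, w10 = 1/2, w11 = 1/2

0 1/2 1/2 1/2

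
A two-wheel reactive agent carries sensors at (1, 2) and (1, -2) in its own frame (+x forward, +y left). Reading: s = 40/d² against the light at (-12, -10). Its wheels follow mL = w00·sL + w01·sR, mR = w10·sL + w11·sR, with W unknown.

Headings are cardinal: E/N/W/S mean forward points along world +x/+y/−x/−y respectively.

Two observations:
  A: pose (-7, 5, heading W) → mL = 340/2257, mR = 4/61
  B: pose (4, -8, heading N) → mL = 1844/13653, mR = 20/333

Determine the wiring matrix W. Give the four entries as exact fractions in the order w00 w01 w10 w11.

obs A: pose=(-7,5,W) → sL=8/37, sR=8/61, mL=340/2257, mR=4/61
obs B: pose=(4,-8,N) → sL=8/41, sR=40/333, mL=1844/13653, mR=20/333
sensor matrix S = [[8/37, 8/61], [8/41, 40/333]]; det S = 11776/30814821
solve [mL_A; mL_B] = S·[w00; w01] and [mR_A; mR_B] = S·[w10; w11]:
  w00 = 1, w01 = -1/2, w10 = 0, w11 = 1/2

1 -1/2 0 1/2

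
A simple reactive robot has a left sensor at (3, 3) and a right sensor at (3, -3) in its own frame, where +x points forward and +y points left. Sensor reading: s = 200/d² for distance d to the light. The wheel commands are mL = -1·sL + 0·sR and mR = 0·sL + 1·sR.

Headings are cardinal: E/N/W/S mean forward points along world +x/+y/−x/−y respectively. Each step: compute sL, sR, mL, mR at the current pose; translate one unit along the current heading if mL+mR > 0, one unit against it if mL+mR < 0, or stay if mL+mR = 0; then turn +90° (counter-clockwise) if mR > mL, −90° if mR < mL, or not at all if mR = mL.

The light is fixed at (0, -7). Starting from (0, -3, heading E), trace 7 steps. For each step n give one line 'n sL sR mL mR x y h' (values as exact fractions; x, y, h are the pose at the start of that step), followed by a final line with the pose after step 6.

n=0: pose=(0,-3,E); sL=100/29, sR=20; mL=-100/29, mR=20; mL+mR=480/29 → advance +1; mR−mL=680/29 → turn +1·90°
n=1: pose=(1,-3,N); sL=200/53, sR=40/13; mL=-200/53, mR=40/13; mL+mR=-480/689 → advance -1; mR−mL=4720/689 → turn +1·90°
n=2: pose=(1,-4,W); sL=50, sR=5; mL=-50, mR=5; mL+mR=-45 → advance -1; mR−mL=55 → turn +1·90°
n=3: pose=(2,-4,S); sL=8, sR=200; mL=-8, mR=200; mL+mR=192 → advance +1; mR−mL=208 → turn +1·90°
n=4: pose=(2,-5,E); sL=4, sR=100/13; mL=-4, mR=100/13; mL+mR=48/13 → advance +1; mR−mL=152/13 → turn +1·90°
n=5: pose=(3,-5,N); sL=8, sR=200/61; mL=-8, mR=200/61; mL+mR=-288/61 → advance -1; mR−mL=688/61 → turn +1·90°
n=6: pose=(3,-6,W); sL=50, sR=25/2; mL=-50, mR=25/2; mL+mR=-75/2 → advance -1; mR−mL=125/2 → turn +1·90°

0 100/29 20 -100/29 20 0 -3 E
1 200/53 40/13 -200/53 40/13 1 -3 N
2 50 5 -50 5 1 -4 W
3 8 200 -8 200 2 -4 S
4 4 100/13 -4 100/13 2 -5 E
5 8 200/61 -8 200/61 3 -5 N
6 50 25/2 -50 25/2 3 -6 W
final 4 -6 S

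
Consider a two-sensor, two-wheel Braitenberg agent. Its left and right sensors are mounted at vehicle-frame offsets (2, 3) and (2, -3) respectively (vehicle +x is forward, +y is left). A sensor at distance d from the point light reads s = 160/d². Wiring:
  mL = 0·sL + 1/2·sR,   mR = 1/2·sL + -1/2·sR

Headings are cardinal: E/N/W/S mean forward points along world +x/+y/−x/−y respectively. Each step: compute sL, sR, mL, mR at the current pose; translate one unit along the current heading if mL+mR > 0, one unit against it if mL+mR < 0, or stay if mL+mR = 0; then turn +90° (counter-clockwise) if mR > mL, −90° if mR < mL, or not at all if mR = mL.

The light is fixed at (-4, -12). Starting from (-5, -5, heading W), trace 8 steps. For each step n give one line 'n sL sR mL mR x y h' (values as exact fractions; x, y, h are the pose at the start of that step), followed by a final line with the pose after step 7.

0 32/5 160/109 80/109 1344/545 -5 -5 W
1 80/13 16/5 8/5 96/65 -6 -5 S
2 32/5 160/97 80/97 1152/485 -6 -6 W
3 10 40/13 20/13 45/13 -7 -6 S
4 32/13 32 16 -192/13 -7 -7 E
5 16 80/17 40/17 96/17 -6 -7 S
6 160/49 160 80 -3840/49 -6 -8 E
7 20 8 4 6 -5 -8 S
final -5 -9 E

n=0: pose=(-5,-5,W); sL=32/5, sR=160/109; mL=80/109, mR=1344/545; mL+mR=16/5 → advance +1; mR−mL=944/545 → turn +1·90°
n=1: pose=(-6,-5,S); sL=80/13, sR=16/5; mL=8/5, mR=96/65; mL+mR=40/13 → advance +1; mR−mL=-8/65 → turn -1·90°
n=2: pose=(-6,-6,W); sL=32/5, sR=160/97; mL=80/97, mR=1152/485; mL+mR=16/5 → advance +1; mR−mL=752/485 → turn +1·90°
n=3: pose=(-7,-6,S); sL=10, sR=40/13; mL=20/13, mR=45/13; mL+mR=5 → advance +1; mR−mL=25/13 → turn +1·90°
n=4: pose=(-7,-7,E); sL=32/13, sR=32; mL=16, mR=-192/13; mL+mR=16/13 → advance +1; mR−mL=-400/13 → turn -1·90°
n=5: pose=(-6,-7,S); sL=16, sR=80/17; mL=40/17, mR=96/17; mL+mR=8 → advance +1; mR−mL=56/17 → turn +1·90°
n=6: pose=(-6,-8,E); sL=160/49, sR=160; mL=80, mR=-3840/49; mL+mR=80/49 → advance +1; mR−mL=-7760/49 → turn -1·90°
n=7: pose=(-5,-8,S); sL=20, sR=8; mL=4, mR=6; mL+mR=10 → advance +1; mR−mL=2 → turn +1·90°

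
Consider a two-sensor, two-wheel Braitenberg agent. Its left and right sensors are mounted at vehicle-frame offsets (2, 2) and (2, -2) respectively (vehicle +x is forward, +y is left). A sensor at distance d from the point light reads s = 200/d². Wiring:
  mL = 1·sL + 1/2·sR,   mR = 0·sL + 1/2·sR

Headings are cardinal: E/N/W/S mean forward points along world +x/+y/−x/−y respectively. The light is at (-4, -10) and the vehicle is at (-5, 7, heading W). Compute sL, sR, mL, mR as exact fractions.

100/117 20/37 4870/4329 10/37

left sensor world pos  = (-7, 5); dL² = 234
right sensor world pos = (-7, 9); dR² = 370
sL = 200/234 = 100/117
sR = 200/370 = 20/37
mL = 1·sL + 1/2·sR = 4870/4329
mR = 0·sL + 1/2·sR = 10/37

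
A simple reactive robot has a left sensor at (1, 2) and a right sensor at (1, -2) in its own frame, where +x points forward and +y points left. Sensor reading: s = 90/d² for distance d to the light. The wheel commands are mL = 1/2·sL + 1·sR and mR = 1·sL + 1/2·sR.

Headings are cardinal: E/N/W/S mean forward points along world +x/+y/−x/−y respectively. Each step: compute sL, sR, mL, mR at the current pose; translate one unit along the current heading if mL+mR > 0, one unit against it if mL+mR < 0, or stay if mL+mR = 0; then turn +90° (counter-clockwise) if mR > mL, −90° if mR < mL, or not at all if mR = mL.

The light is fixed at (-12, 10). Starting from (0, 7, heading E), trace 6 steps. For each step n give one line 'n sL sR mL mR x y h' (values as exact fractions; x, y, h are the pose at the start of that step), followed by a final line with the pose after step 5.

0 9/17 45/97 2403/3298 2511/3298 0 7 E
1 18/25 90/229 4311/5725 5247/5725 1 7 N
2 9/16 5/8 29/32 7/8 1 8 W
3 90/101 90/197 17955/19897 22275/19897 0 8 N
4 9/13 45/61 1719/1586 1683/1586 0 9 W
5 10/9 90/169 1655/1521 2095/1521 -1 9 N
final -1 10 W

n=0: pose=(0,7,E); sL=9/17, sR=45/97; mL=2403/3298, mR=2511/3298; mL+mR=2457/1649 → advance +1; mR−mL=54/1649 → turn +1·90°
n=1: pose=(1,7,N); sL=18/25, sR=90/229; mL=4311/5725, mR=5247/5725; mL+mR=9558/5725 → advance +1; mR−mL=936/5725 → turn +1·90°
n=2: pose=(1,8,W); sL=9/16, sR=5/8; mL=29/32, mR=7/8; mL+mR=57/32 → advance +1; mR−mL=-1/32 → turn -1·90°
n=3: pose=(0,8,N); sL=90/101, sR=90/197; mL=17955/19897, mR=22275/19897; mL+mR=40230/19897 → advance +1; mR−mL=4320/19897 → turn +1·90°
n=4: pose=(0,9,W); sL=9/13, sR=45/61; mL=1719/1586, mR=1683/1586; mL+mR=1701/793 → advance +1; mR−mL=-18/793 → turn -1·90°
n=5: pose=(-1,9,N); sL=10/9, sR=90/169; mL=1655/1521, mR=2095/1521; mL+mR=1250/507 → advance +1; mR−mL=440/1521 → turn +1·90°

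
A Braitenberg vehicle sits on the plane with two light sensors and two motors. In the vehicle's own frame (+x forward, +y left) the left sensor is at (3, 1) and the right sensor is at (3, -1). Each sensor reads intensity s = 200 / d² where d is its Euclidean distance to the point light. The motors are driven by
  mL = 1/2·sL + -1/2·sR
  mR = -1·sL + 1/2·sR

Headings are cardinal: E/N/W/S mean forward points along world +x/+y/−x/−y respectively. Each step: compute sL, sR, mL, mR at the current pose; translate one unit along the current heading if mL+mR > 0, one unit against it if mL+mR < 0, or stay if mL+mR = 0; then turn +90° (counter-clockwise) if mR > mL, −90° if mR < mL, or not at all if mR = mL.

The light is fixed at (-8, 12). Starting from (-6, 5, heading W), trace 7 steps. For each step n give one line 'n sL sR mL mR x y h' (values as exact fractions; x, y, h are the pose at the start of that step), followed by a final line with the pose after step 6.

n=0: pose=(-6,5,W); sL=40/13, sR=200/37; mL=-560/481, mR=-180/481; mL+mR=-20/13 → advance -1; mR−mL=380/481 → turn +1·90°
n=1: pose=(-5,5,S); sL=50/29, sR=25/13; mL=-75/754, mR=-575/754; mL+mR=-25/29 → advance -1; mR−mL=-250/377 → turn -1·90°
n=2: pose=(-5,6,W); sL=200/49, sR=8; mL=-96/49, mR=-4/49; mL+mR=-100/49 → advance -1; mR−mL=92/49 → turn +1·90°
n=3: pose=(-4,6,S); sL=100/53, sR=20/9; mL=-80/477, mR=-370/477; mL+mR=-50/53 → advance -1; mR−mL=-290/477 → turn -1·90°
n=4: pose=(-4,7,W); sL=200/37, sR=200/17; mL=-2000/629, mR=300/629; mL+mR=-100/37 → advance -1; mR−mL=2300/629 → turn +1·90°
n=5: pose=(-3,7,S); sL=2, sR=5/2; mL=-1/4, mR=-3/4; mL+mR=-1 → advance -1; mR−mL=-1/2 → turn -1·90°
n=6: pose=(-3,8,W); sL=200/29, sR=200/13; mL=-1600/377, mR=300/377; mL+mR=-100/29 → advance -1; mR−mL=1900/377 → turn +1·90°

0 40/13 200/37 -560/481 -180/481 -6 5 W
1 50/29 25/13 -75/754 -575/754 -5 5 S
2 200/49 8 -96/49 -4/49 -5 6 W
3 100/53 20/9 -80/477 -370/477 -4 6 S
4 200/37 200/17 -2000/629 300/629 -4 7 W
5 2 5/2 -1/4 -3/4 -3 7 S
6 200/29 200/13 -1600/377 300/377 -3 8 W
final -2 8 S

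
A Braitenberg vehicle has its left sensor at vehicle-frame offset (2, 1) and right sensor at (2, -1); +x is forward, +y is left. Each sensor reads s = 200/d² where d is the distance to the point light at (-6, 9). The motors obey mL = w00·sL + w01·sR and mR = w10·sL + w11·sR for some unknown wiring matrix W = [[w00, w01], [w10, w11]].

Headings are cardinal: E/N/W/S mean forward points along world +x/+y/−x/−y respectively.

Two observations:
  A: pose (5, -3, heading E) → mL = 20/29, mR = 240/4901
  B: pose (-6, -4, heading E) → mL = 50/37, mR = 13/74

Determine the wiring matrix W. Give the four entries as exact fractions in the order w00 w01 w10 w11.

obs A: pose=(5,-3,E) → sL=20/29, sR=100/169, mL=20/29, mR=240/4901
obs B: pose=(-6,-4,E) → sL=50/37, sR=1, mL=50/37, mR=13/74
sensor matrix S = [[20/29, 100/169], [50/37, 1]]; det S = -19940/181337
solve [mL_A; mL_B] = S·[w00; w01] and [mR_A; mR_B] = S·[w10; w11]:
  w00 = 1, w01 = 0, w10 = 1/2, w11 = -1/2

1 0 1/2 -1/2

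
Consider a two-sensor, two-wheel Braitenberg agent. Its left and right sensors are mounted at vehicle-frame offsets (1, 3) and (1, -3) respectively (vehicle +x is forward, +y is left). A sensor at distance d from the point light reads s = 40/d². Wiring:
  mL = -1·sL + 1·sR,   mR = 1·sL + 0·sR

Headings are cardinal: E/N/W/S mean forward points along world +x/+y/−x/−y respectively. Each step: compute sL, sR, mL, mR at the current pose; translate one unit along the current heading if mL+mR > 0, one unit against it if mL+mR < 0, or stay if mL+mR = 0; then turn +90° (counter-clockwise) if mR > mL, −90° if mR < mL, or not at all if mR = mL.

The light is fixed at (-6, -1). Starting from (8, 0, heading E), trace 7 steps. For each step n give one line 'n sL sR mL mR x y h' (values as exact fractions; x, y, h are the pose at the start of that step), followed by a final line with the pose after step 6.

0 40/241 40/229 480/55189 40/241 8 0 E
1 10/37 5/41 -225/1517 10/37 9 0 N
2 40/197 40/221 -960/43537 40/197 9 1 W
3 4/29 20/61 336/1769 4/29 8 1 S
4 40/173 8/37 -96/6401 40/173 8 0 W
5 5/32 2/5 39/160 5/32 7 0 S
6 40/153 40/153 0 40/153 7 -1 W
final 6 -1 S

n=0: pose=(8,0,E); sL=40/241, sR=40/229; mL=480/55189, mR=40/241; mL+mR=40/229 → advance +1; mR−mL=8680/55189 → turn +1·90°
n=1: pose=(9,0,N); sL=10/37, sR=5/41; mL=-225/1517, mR=10/37; mL+mR=5/41 → advance +1; mR−mL=635/1517 → turn +1·90°
n=2: pose=(9,1,W); sL=40/197, sR=40/221; mL=-960/43537, mR=40/197; mL+mR=40/221 → advance +1; mR−mL=9800/43537 → turn +1·90°
n=3: pose=(8,1,S); sL=4/29, sR=20/61; mL=336/1769, mR=4/29; mL+mR=20/61 → advance +1; mR−mL=-92/1769 → turn -1·90°
n=4: pose=(8,0,W); sL=40/173, sR=8/37; mL=-96/6401, mR=40/173; mL+mR=8/37 → advance +1; mR−mL=1576/6401 → turn +1·90°
n=5: pose=(7,0,S); sL=5/32, sR=2/5; mL=39/160, mR=5/32; mL+mR=2/5 → advance +1; mR−mL=-7/80 → turn -1·90°
n=6: pose=(7,-1,W); sL=40/153, sR=40/153; mL=0, mR=40/153; mL+mR=40/153 → advance +1; mR−mL=40/153 → turn +1·90°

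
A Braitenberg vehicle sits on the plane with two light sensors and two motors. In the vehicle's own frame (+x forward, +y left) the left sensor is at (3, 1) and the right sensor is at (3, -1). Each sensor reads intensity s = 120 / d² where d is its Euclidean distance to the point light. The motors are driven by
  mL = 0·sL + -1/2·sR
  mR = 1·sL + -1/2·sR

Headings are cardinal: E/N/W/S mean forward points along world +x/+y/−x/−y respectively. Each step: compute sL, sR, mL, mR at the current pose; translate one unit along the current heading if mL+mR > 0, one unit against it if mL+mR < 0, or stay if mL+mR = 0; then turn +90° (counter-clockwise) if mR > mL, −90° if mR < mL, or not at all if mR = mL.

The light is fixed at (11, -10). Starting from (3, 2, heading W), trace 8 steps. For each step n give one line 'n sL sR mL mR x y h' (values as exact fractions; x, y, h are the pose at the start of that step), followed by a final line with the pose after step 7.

0 60/121 12/29 -6/29 1014/3509 3 2 W
1 24/29 120/181 -60/181 2604/5249 2 2 S
2 2/3 15/17 -15/34 23/102 2 1 E
3 120/317 120/277 -60/277 14220/87809 1 1 N
4 12/25 12/29 -6/29 198/725 1 0 W
5 120/149 120/193 -60/193 14220/28757 0 0 S
6 30/41 15/16 -15/32 345/1312 0 -1 E
7 120/313 24/53 -12/53 2604/16589 -1 -1 N
final -1 -2 W

n=0: pose=(3,2,W); sL=60/121, sR=12/29; mL=-6/29, mR=1014/3509; mL+mR=288/3509 → advance +1; mR−mL=60/121 → turn +1·90°
n=1: pose=(2,2,S); sL=24/29, sR=120/181; mL=-60/181, mR=2604/5249; mL+mR=864/5249 → advance +1; mR−mL=24/29 → turn +1·90°
n=2: pose=(2,1,E); sL=2/3, sR=15/17; mL=-15/34, mR=23/102; mL+mR=-11/51 → advance -1; mR−mL=2/3 → turn +1·90°
n=3: pose=(1,1,N); sL=120/317, sR=120/277; mL=-60/277, mR=14220/87809; mL+mR=-4800/87809 → advance -1; mR−mL=120/317 → turn +1·90°
n=4: pose=(1,0,W); sL=12/25, sR=12/29; mL=-6/29, mR=198/725; mL+mR=48/725 → advance +1; mR−mL=12/25 → turn +1·90°
n=5: pose=(0,0,S); sL=120/149, sR=120/193; mL=-60/193, mR=14220/28757; mL+mR=5280/28757 → advance +1; mR−mL=120/149 → turn +1·90°
n=6: pose=(0,-1,E); sL=30/41, sR=15/16; mL=-15/32, mR=345/1312; mL+mR=-135/656 → advance -1; mR−mL=30/41 → turn +1·90°
n=7: pose=(-1,-1,N); sL=120/313, sR=24/53; mL=-12/53, mR=2604/16589; mL+mR=-1152/16589 → advance -1; mR−mL=120/313 → turn +1·90°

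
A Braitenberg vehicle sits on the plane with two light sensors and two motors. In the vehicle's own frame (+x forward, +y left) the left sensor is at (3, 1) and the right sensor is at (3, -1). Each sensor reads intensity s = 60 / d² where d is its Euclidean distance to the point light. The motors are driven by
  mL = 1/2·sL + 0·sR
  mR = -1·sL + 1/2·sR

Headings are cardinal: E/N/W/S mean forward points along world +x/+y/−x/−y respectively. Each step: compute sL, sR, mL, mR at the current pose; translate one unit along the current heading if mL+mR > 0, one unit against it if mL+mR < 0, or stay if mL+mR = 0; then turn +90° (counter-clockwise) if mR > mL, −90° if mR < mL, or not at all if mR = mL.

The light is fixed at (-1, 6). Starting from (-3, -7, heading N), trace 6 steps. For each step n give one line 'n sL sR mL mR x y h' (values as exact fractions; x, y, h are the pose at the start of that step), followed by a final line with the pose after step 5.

n=0: pose=(-3,-7,N); sL=60/109, sR=60/101; mL=30/109, mR=-2790/11009; mL+mR=240/11009 → advance +1; mR−mL=-5820/11009 → turn -1·90°
n=1: pose=(-3,-6,E); sL=30/61, sR=6/17; mL=15/61, mR=-327/1037; mL+mR=-72/1037 → advance -1; mR−mL=-582/1037 → turn -1·90°
n=2: pose=(-4,-6,S); sL=60/229, sR=60/241; mL=30/229, mR=-7590/55189; mL+mR=-360/55189 → advance -1; mR−mL=-14820/55189 → turn -1·90°
n=3: pose=(-4,-5,W); sL=1/3, sR=15/34; mL=1/6, mR=-23/204; mL+mR=11/204 → advance +1; mR−mL=-19/68 → turn -1·90°
n=4: pose=(-5,-5,N); sL=60/89, sR=60/73; mL=30/89, mR=-1710/6497; mL+mR=480/6497 → advance +1; mR−mL=-3900/6497 → turn -1·90°
n=5: pose=(-5,-4,E); sL=30/41, sR=30/61; mL=15/41, mR=-1215/2501; mL+mR=-300/2501 → advance -1; mR−mL=-2130/2501 → turn -1·90°

0 60/109 60/101 30/109 -2790/11009 -3 -7 N
1 30/61 6/17 15/61 -327/1037 -3 -6 E
2 60/229 60/241 30/229 -7590/55189 -4 -6 S
3 1/3 15/34 1/6 -23/204 -4 -5 W
4 60/89 60/73 30/89 -1710/6497 -5 -5 N
5 30/41 30/61 15/41 -1215/2501 -5 -4 E
final -6 -4 S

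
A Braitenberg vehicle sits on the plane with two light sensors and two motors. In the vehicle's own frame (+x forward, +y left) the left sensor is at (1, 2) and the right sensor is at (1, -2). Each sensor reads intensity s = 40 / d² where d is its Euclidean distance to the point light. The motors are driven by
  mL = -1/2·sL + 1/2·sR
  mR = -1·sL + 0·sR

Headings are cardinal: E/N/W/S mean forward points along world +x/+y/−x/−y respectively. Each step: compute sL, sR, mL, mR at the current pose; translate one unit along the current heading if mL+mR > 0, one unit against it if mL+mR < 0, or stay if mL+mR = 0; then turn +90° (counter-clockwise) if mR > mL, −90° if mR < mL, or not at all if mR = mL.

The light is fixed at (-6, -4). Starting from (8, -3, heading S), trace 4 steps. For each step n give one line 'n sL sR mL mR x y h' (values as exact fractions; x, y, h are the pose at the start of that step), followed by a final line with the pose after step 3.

0 5/32 5/18 35/576 -5/32 8 -3 S
1 40/169 8/37 -64/6253 -40/169 8 -2 W
2 20/89 20/149 -600/13261 -20/89 9 -2 N
3 8/53 40/257 32/13621 -8/53 9 -3 E
final 8 -3 S

n=0: pose=(8,-3,S); sL=5/32, sR=5/18; mL=35/576, mR=-5/32; mL+mR=-55/576 → advance -1; mR−mL=-125/576 → turn -1·90°
n=1: pose=(8,-2,W); sL=40/169, sR=8/37; mL=-64/6253, mR=-40/169; mL+mR=-1544/6253 → advance -1; mR−mL=-1416/6253 → turn -1·90°
n=2: pose=(9,-2,N); sL=20/89, sR=20/149; mL=-600/13261, mR=-20/89; mL+mR=-3580/13261 → advance -1; mR−mL=-2380/13261 → turn -1·90°
n=3: pose=(9,-3,E); sL=8/53, sR=40/257; mL=32/13621, mR=-8/53; mL+mR=-2024/13621 → advance -1; mR−mL=-2088/13621 → turn -1·90°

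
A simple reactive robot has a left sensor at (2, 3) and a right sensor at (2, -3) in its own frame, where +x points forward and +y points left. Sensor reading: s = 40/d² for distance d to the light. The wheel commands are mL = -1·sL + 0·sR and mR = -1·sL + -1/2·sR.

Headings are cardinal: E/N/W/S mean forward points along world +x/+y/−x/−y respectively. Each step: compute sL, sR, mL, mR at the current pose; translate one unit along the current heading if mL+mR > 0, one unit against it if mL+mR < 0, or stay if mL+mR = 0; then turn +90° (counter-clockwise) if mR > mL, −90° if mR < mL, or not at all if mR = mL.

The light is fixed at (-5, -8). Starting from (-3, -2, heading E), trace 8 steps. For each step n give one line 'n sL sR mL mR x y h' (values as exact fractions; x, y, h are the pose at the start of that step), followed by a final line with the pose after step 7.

n=0: pose=(-3,-2,E); sL=40/97, sR=8/5; mL=-40/97, mR=-588/485; mL+mR=-788/485 → advance -1; mR−mL=-4/5 → turn -1·90°
n=1: pose=(-4,-2,S); sL=5/4, sR=2; mL=-5/4, mR=-9/4; mL+mR=-7/2 → advance -1; mR−mL=-1 → turn -1·90°
n=2: pose=(-4,-1,W); sL=40/17, sR=40/101; mL=-40/17, mR=-4380/1717; mL+mR=-8420/1717 → advance -1; mR−mL=-20/101 → turn -1·90°
n=3: pose=(-3,-1,N); sL=20/41, sR=20/53; mL=-20/41, mR=-1470/2173; mL+mR=-2530/2173 → advance -1; mR−mL=-10/53 → turn -1·90°
n=4: pose=(-3,-2,E); sL=40/97, sR=8/5; mL=-40/97, mR=-588/485; mL+mR=-788/485 → advance -1; mR−mL=-4/5 → turn -1·90°
n=5: pose=(-4,-2,S); sL=5/4, sR=2; mL=-5/4, mR=-9/4; mL+mR=-7/2 → advance -1; mR−mL=-1 → turn -1·90°
n=6: pose=(-4,-1,W); sL=40/17, sR=40/101; mL=-40/17, mR=-4380/1717; mL+mR=-8420/1717 → advance -1; mR−mL=-20/101 → turn -1·90°
n=7: pose=(-3,-1,N); sL=20/41, sR=20/53; mL=-20/41, mR=-1470/2173; mL+mR=-2530/2173 → advance -1; mR−mL=-10/53 → turn -1·90°

0 40/97 8/5 -40/97 -588/485 -3 -2 E
1 5/4 2 -5/4 -9/4 -4 -2 S
2 40/17 40/101 -40/17 -4380/1717 -4 -1 W
3 20/41 20/53 -20/41 -1470/2173 -3 -1 N
4 40/97 8/5 -40/97 -588/485 -3 -2 E
5 5/4 2 -5/4 -9/4 -4 -2 S
6 40/17 40/101 -40/17 -4380/1717 -4 -1 W
7 20/41 20/53 -20/41 -1470/2173 -3 -1 N
final -3 -2 E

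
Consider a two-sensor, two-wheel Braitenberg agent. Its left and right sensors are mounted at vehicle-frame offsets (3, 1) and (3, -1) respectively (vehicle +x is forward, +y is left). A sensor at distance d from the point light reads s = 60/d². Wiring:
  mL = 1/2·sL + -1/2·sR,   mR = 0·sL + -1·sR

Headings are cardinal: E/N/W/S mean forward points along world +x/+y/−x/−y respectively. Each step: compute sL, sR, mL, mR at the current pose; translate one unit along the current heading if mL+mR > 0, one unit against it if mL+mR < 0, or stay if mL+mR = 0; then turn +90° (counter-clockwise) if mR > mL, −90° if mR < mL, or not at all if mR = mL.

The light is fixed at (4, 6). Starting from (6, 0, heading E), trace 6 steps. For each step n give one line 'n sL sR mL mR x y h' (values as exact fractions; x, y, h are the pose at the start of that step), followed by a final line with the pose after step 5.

0 6/5 30/37 36/185 -30/37 6 0 E
1 12/17 20/27 -8/459 -20/27 5 0 S
2 3/2 3 -3/4 -3 5 1 W
3 12 60/13 48/13 -60/13 6 1 N
4 6/5 30/37 36/185 -30/37 6 0 E
5 12/17 20/27 -8/459 -20/27 5 0 S
final 5 1 W

n=0: pose=(6,0,E); sL=6/5, sR=30/37; mL=36/185, mR=-30/37; mL+mR=-114/185 → advance -1; mR−mL=-186/185 → turn -1·90°
n=1: pose=(5,0,S); sL=12/17, sR=20/27; mL=-8/459, mR=-20/27; mL+mR=-116/153 → advance -1; mR−mL=-332/459 → turn -1·90°
n=2: pose=(5,1,W); sL=3/2, sR=3; mL=-3/4, mR=-3; mL+mR=-15/4 → advance -1; mR−mL=-9/4 → turn -1·90°
n=3: pose=(6,1,N); sL=12, sR=60/13; mL=48/13, mR=-60/13; mL+mR=-12/13 → advance -1; mR−mL=-108/13 → turn -1·90°
n=4: pose=(6,0,E); sL=6/5, sR=30/37; mL=36/185, mR=-30/37; mL+mR=-114/185 → advance -1; mR−mL=-186/185 → turn -1·90°
n=5: pose=(5,0,S); sL=12/17, sR=20/27; mL=-8/459, mR=-20/27; mL+mR=-116/153 → advance -1; mR−mL=-332/459 → turn -1·90°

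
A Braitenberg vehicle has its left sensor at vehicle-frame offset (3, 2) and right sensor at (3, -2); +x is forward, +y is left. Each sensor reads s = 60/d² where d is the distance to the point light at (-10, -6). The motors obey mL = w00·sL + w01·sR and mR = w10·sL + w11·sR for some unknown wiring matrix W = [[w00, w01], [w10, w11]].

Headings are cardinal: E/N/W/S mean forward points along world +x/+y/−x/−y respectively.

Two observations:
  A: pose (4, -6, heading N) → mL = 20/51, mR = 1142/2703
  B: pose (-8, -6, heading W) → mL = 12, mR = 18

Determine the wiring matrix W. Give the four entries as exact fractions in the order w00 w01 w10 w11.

obs A: pose=(4,-6,N) → sL=20/51, sR=12/53, mL=20/51, mR=1142/2703
obs B: pose=(-8,-6,W) → sL=12, sR=12, mL=12, mR=18
sensor matrix S = [[20/51, 12/53], [12, 12]]; det S = 1792/901
solve [mL_A; mL_B] = S·[w00; w01] and [mR_A; mR_B] = S·[w10; w11]:
  w00 = 1, w01 = 0, w10 = 1/2, w11 = 1

1 0 1/2 1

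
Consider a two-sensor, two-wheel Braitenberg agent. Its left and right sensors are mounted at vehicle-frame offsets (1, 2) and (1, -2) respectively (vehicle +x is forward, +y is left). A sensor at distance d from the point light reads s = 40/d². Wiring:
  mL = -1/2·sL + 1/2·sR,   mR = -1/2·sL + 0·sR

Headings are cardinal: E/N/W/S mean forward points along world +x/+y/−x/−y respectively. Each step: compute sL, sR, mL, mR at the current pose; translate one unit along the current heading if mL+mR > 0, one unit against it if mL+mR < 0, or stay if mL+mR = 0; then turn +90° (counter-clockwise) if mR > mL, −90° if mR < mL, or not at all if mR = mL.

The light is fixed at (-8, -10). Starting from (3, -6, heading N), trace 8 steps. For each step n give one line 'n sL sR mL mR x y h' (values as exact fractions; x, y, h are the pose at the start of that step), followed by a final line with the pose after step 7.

n=0: pose=(3,-6,N); sL=20/53, sR=20/97; mL=-440/5141, mR=-10/53; mL+mR=-1410/5141 → advance -1; mR−mL=-10/97 → turn -1·90°
n=1: pose=(3,-7,E); sL=40/169, sR=8/29; mL=96/4901, mR=-20/169; mL+mR=-484/4901 → advance -1; mR−mL=-4/29 → turn -1·90°
n=2: pose=(2,-7,S); sL=10/37, sR=10/17; mL=100/629, mR=-5/37; mL+mR=15/629 → advance +1; mR−mL=-5/17 → turn -1·90°
n=3: pose=(2,-8,W); sL=40/81, sR=40/97; mL=-320/7857, mR=-20/81; mL+mR=-2260/7857 → advance -1; mR−mL=-20/97 → turn -1·90°
n=4: pose=(3,-8,N); sL=4/9, sR=20/89; mL=-88/801, mR=-2/9; mL+mR=-266/801 → advance -1; mR−mL=-10/89 → turn -1·90°
n=5: pose=(3,-9,E); sL=40/153, sR=8/29; mL=32/4437, mR=-20/153; mL+mR=-548/4437 → advance -1; mR−mL=-4/29 → turn -1·90°
n=6: pose=(2,-9,S); sL=5/18, sR=5/8; mL=25/144, mR=-5/36; mL+mR=5/144 → advance +1; mR−mL=-5/16 → turn -1·90°
n=7: pose=(2,-10,W); sL=8/17, sR=8/17; mL=0, mR=-4/17; mL+mR=-4/17 → advance -1; mR−mL=-4/17 → turn -1·90°

0 20/53 20/97 -440/5141 -10/53 3 -6 N
1 40/169 8/29 96/4901 -20/169 3 -7 E
2 10/37 10/17 100/629 -5/37 2 -7 S
3 40/81 40/97 -320/7857 -20/81 2 -8 W
4 4/9 20/89 -88/801 -2/9 3 -8 N
5 40/153 8/29 32/4437 -20/153 3 -9 E
6 5/18 5/8 25/144 -5/36 2 -9 S
7 8/17 8/17 0 -4/17 2 -10 W
final 3 -10 N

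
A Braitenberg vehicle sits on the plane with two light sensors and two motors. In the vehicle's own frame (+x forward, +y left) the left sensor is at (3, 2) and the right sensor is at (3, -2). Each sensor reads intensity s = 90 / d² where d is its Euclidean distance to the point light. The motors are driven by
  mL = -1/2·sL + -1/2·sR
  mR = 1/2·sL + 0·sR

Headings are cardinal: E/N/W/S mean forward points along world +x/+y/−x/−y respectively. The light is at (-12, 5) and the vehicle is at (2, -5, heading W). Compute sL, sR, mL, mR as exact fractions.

left sensor world pos  = (-1, -7); dL² = 265
right sensor world pos = (-1, -3); dR² = 185
sL = 90/265 = 18/53
sR = 90/185 = 18/37
mL = -1/2·sL + -1/2·sR = -810/1961
mR = 1/2·sL + 0·sR = 9/53

18/53 18/37 -810/1961 9/53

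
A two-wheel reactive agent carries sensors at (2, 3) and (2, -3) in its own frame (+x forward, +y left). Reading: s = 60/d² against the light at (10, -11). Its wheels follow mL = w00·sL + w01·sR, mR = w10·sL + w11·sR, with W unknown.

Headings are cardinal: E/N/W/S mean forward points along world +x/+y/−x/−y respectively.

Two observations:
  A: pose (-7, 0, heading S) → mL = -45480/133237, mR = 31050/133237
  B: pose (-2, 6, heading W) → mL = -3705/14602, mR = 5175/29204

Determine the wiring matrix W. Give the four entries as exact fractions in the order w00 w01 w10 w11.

-1 -1 1/2 1

obs A: pose=(-7,0,S) → sL=60/277, sR=60/481, mL=-45480/133237, mR=31050/133237
obs B: pose=(-2,6,W) → sL=15/98, sR=15/149, mL=-3705/14602, mR=5175/29204
sensor matrix S = [[60/277, 60/481], [15/98, 15/149]]; det S = 2639250/972763337
solve [mL_A; mL_B] = S·[w00; w01] and [mR_A; mR_B] = S·[w10; w11]:
  w00 = -1, w01 = -1, w10 = 1/2, w11 = 1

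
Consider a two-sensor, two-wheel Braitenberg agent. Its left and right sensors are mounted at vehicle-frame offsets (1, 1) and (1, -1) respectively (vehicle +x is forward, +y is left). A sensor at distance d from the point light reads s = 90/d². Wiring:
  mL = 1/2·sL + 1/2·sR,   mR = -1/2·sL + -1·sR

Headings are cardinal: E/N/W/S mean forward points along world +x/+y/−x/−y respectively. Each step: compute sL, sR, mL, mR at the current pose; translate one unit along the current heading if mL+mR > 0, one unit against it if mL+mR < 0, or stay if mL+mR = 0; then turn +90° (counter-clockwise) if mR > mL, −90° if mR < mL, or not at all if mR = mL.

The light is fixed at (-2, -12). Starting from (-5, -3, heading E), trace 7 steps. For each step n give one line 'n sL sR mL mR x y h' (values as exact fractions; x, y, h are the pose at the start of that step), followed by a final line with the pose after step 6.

n=0: pose=(-5,-3,E); sL=45/52, sR=45/34; mL=1935/1768, mR=-3105/1768; mL+mR=-45/68 → advance -1; mR−mL=-630/221 → turn -1·90°
n=1: pose=(-6,-3,S); sL=90/73, sR=90/89; mL=7290/6497, mR=-10575/6497; mL+mR=-45/89 → advance -1; mR−mL=-17865/6497 → turn -1·90°
n=2: pose=(-6,-2,W); sL=45/53, sR=45/73; mL=2835/3869, mR=-8055/7738; mL+mR=-45/146 → advance -1; mR−mL=-13725/7738 → turn -1·90°
n=3: pose=(-5,-2,N); sL=90/137, sR=18/25; mL=2358/3425, mR=-3591/3425; mL+mR=-9/25 → advance -1; mR−mL=-5949/3425 → turn -1·90°
n=4: pose=(-5,-3,E); sL=45/52, sR=45/34; mL=1935/1768, mR=-3105/1768; mL+mR=-45/68 → advance -1; mR−mL=-630/221 → turn -1·90°
n=5: pose=(-6,-3,S); sL=90/73, sR=90/89; mL=7290/6497, mR=-10575/6497; mL+mR=-45/89 → advance -1; mR−mL=-17865/6497 → turn -1·90°
n=6: pose=(-6,-2,W); sL=45/53, sR=45/73; mL=2835/3869, mR=-8055/7738; mL+mR=-45/146 → advance -1; mR−mL=-13725/7738 → turn -1·90°

0 45/52 45/34 1935/1768 -3105/1768 -5 -3 E
1 90/73 90/89 7290/6497 -10575/6497 -6 -3 S
2 45/53 45/73 2835/3869 -8055/7738 -6 -2 W
3 90/137 18/25 2358/3425 -3591/3425 -5 -2 N
4 45/52 45/34 1935/1768 -3105/1768 -5 -3 E
5 90/73 90/89 7290/6497 -10575/6497 -6 -3 S
6 45/53 45/73 2835/3869 -8055/7738 -6 -2 W
final -5 -2 N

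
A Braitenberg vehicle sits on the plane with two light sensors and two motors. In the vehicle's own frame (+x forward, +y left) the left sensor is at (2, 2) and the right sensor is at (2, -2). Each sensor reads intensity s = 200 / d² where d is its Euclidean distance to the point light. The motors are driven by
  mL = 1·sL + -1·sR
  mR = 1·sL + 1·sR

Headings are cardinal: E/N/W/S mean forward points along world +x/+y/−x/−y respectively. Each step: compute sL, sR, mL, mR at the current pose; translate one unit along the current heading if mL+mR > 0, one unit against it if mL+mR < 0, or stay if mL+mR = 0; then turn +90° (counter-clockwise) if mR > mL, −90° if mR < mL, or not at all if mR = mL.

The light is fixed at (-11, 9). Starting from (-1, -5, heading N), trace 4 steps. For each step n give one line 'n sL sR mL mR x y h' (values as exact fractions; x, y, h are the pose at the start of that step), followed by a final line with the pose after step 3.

0 25/26 25/36 125/468 775/468 -1 -5 N
1 200/289 40/37 -4160/10693 18960/10693 -1 -4 W
2 100/173 100/137 -3600/23701 31000/23701 -2 -4 S
3 40/53 200/377 4480/19981 25680/19981 -2 -5 E
final -1 -5 N

n=0: pose=(-1,-5,N); sL=25/26, sR=25/36; mL=125/468, mR=775/468; mL+mR=25/13 → advance +1; mR−mL=25/18 → turn +1·90°
n=1: pose=(-1,-4,W); sL=200/289, sR=40/37; mL=-4160/10693, mR=18960/10693; mL+mR=400/289 → advance +1; mR−mL=80/37 → turn +1·90°
n=2: pose=(-2,-4,S); sL=100/173, sR=100/137; mL=-3600/23701, mR=31000/23701; mL+mR=200/173 → advance +1; mR−mL=200/137 → turn +1·90°
n=3: pose=(-2,-5,E); sL=40/53, sR=200/377; mL=4480/19981, mR=25680/19981; mL+mR=80/53 → advance +1; mR−mL=400/377 → turn +1·90°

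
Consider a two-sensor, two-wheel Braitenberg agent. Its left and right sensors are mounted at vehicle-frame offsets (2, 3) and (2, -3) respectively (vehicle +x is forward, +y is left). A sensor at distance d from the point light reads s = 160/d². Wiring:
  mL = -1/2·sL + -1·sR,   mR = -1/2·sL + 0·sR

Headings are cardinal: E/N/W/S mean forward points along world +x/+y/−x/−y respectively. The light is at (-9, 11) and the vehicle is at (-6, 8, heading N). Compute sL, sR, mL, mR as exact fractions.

160 160/37 -3120/37 -80

left sensor world pos  = (-9, 10); dL² = 1
right sensor world pos = (-3, 10); dR² = 37
sL = 160/1 = 160
sR = 160/37 = 160/37
mL = -1/2·sL + -1·sR = -3120/37
mR = -1/2·sL + 0·sR = -80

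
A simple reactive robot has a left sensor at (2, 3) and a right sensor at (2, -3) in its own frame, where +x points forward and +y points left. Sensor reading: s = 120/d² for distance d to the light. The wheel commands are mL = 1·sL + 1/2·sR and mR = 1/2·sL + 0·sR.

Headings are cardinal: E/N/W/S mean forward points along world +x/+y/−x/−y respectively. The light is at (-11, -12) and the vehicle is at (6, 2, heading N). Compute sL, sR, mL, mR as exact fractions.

left sensor world pos  = (3, 4); dL² = 452
right sensor world pos = (9, 4); dR² = 656
sL = 120/452 = 30/113
sR = 120/656 = 15/82
mL = 1·sL + 1/2·sR = 6615/18532
mR = 1/2·sL + 0·sR = 15/113

30/113 15/82 6615/18532 15/113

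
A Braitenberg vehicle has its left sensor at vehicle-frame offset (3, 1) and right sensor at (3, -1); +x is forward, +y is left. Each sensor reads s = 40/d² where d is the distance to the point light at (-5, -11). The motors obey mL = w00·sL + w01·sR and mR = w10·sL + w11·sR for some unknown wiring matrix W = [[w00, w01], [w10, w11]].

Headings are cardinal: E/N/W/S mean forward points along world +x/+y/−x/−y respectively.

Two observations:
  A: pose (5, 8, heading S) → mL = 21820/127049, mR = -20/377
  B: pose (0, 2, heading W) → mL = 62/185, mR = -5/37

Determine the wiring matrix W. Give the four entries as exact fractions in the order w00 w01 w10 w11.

1/2 1 -1/2 0

obs A: pose=(5,8,S) → sL=40/377, sR=40/337, mL=21820/127049, mR=-20/377
obs B: pose=(0,2,W) → sL=10/37, sR=1/5, mL=62/185, mR=-5/37
sensor matrix S = [[40/377, 40/337], [10/37, 1/5]]; det S = -51048/4700813
solve [mL_A; mL_B] = S·[w00; w01] and [mR_A; mR_B] = S·[w10; w11]:
  w00 = 1/2, w01 = 1, w10 = -1/2, w11 = 0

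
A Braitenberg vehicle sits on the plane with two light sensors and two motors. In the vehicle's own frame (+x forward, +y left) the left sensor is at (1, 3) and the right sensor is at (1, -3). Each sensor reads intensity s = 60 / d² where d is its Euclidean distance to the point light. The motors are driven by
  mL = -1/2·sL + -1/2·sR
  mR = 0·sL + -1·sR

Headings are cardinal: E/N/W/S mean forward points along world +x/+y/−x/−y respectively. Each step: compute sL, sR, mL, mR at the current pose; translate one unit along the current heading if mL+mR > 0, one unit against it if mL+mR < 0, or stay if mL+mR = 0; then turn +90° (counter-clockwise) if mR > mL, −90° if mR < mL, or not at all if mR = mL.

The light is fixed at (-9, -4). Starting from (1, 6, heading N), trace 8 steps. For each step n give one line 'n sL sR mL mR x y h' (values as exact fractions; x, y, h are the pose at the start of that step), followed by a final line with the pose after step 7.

n=0: pose=(1,6,N); sL=6/17, sR=6/29; mL=-138/493, mR=-6/29; mL+mR=-240/493 → advance -1; mR−mL=36/493 → turn +1·90°
n=1: pose=(1,5,W); sL=20/39, sR=4/15; mL=-76/195, mR=-4/15; mL+mR=-128/195 → advance -1; mR−mL=8/65 → turn +1·90°
n=2: pose=(2,5,S); sL=3/13, sR=15/32; mL=-291/832, mR=-15/32; mL+mR=-681/832 → advance -1; mR−mL=-99/832 → turn -1·90°
n=3: pose=(2,6,W); sL=60/149, sR=60/269; mL=-12540/40081, mR=-60/269; mL+mR=-21480/40081 → advance -1; mR−mL=3600/40081 → turn +1·90°
n=4: pose=(3,6,S); sL=10/51, sR=10/27; mL=-130/459, mR=-10/27; mL+mR=-100/153 → advance -1; mR−mL=-40/459 → turn -1·90°
n=5: pose=(3,7,W); sL=12/37, sR=60/317; mL=-3012/11729, mR=-60/317; mL+mR=-5232/11729 → advance -1; mR−mL=792/11729 → turn +1·90°
n=6: pose=(4,7,S); sL=15/89, sR=3/10; mL=-417/1780, mR=-3/10; mL+mR=-951/1780 → advance -1; mR−mL=-117/1780 → turn -1·90°
n=7: pose=(4,8,W); sL=4/15, sR=20/123; mL=-44/205, mR=-20/123; mL+mR=-232/615 → advance -1; mR−mL=32/615 → turn +1·90°

0 6/17 6/29 -138/493 -6/29 1 6 N
1 20/39 4/15 -76/195 -4/15 1 5 W
2 3/13 15/32 -291/832 -15/32 2 5 S
3 60/149 60/269 -12540/40081 -60/269 2 6 W
4 10/51 10/27 -130/459 -10/27 3 6 S
5 12/37 60/317 -3012/11729 -60/317 3 7 W
6 15/89 3/10 -417/1780 -3/10 4 7 S
7 4/15 20/123 -44/205 -20/123 4 8 W
final 5 8 S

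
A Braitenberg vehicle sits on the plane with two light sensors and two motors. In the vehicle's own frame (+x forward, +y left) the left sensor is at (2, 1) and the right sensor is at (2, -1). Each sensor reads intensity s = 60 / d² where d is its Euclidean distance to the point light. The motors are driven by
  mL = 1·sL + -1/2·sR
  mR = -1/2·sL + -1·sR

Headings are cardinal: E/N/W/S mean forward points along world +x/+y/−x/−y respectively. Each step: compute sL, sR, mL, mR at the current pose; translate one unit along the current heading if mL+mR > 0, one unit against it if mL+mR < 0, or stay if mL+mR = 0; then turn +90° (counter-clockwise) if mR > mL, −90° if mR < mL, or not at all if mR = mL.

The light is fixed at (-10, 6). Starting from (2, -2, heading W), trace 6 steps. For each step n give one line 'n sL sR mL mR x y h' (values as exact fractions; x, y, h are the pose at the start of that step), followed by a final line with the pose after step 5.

0 60/181 60/149 3510/26969 -15330/26969 2 -2 W
1 1/3 15/58 71/348 -37/87 3 -2 N
2 60/289 12/65 2166/18785 -5418/18785 3 -3 E
3 6/29 30/121 291/3509 -1233/3509 2 -3 S
4 60/181 60/149 3510/26969 -15330/26969 2 -2 W
5 1/3 15/58 71/348 -37/87 3 -2 N
final 3 -3 E

n=0: pose=(2,-2,W); sL=60/181, sR=60/149; mL=3510/26969, mR=-15330/26969; mL+mR=-11820/26969 → advance -1; mR−mL=-18840/26969 → turn -1·90°
n=1: pose=(3,-2,N); sL=1/3, sR=15/58; mL=71/348, mR=-37/87; mL+mR=-77/348 → advance -1; mR−mL=-73/116 → turn -1·90°
n=2: pose=(3,-3,E); sL=60/289, sR=12/65; mL=2166/18785, mR=-5418/18785; mL+mR=-3252/18785 → advance -1; mR−mL=-7584/18785 → turn -1·90°
n=3: pose=(2,-3,S); sL=6/29, sR=30/121; mL=291/3509, mR=-1233/3509; mL+mR=-942/3509 → advance -1; mR−mL=-1524/3509 → turn -1·90°
n=4: pose=(2,-2,W); sL=60/181, sR=60/149; mL=3510/26969, mR=-15330/26969; mL+mR=-11820/26969 → advance -1; mR−mL=-18840/26969 → turn -1·90°
n=5: pose=(3,-2,N); sL=1/3, sR=15/58; mL=71/348, mR=-37/87; mL+mR=-77/348 → advance -1; mR−mL=-73/116 → turn -1·90°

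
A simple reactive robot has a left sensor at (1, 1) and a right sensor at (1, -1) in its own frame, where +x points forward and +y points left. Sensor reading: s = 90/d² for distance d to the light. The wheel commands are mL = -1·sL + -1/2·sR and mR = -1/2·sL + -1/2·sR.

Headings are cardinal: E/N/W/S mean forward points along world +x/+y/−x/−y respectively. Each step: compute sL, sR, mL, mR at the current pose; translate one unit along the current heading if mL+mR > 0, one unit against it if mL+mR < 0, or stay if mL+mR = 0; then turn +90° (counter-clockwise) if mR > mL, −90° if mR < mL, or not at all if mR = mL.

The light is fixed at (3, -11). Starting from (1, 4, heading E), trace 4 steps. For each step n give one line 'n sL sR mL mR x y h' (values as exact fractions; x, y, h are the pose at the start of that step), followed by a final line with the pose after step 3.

0 90/257 90/197 -29295/50629 -20430/50629 1 4 E
1 45/136 9/26 -891/1768 -1197/3536 0 4 N
2 18/37 90/241 -6003/8917 -3834/8917 0 3 W
3 9/17 45/89 -2367/3026 -783/1513 1 3 S
final 1 4 E

n=0: pose=(1,4,E); sL=90/257, sR=90/197; mL=-29295/50629, mR=-20430/50629; mL+mR=-49725/50629 → advance -1; mR−mL=45/257 → turn +1·90°
n=1: pose=(0,4,N); sL=45/136, sR=9/26; mL=-891/1768, mR=-1197/3536; mL+mR=-2979/3536 → advance -1; mR−mL=45/272 → turn +1·90°
n=2: pose=(0,3,W); sL=18/37, sR=90/241; mL=-6003/8917, mR=-3834/8917; mL+mR=-9837/8917 → advance -1; mR−mL=9/37 → turn +1·90°
n=3: pose=(1,3,S); sL=9/17, sR=45/89; mL=-2367/3026, mR=-783/1513; mL+mR=-3933/3026 → advance -1; mR−mL=9/34 → turn +1·90°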